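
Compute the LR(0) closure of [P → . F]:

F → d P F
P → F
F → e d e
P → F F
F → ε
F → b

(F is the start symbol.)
{ [F → . b], [F → . d P F], [F → . e d e], [F → .], [P → . F] }

Start with: [P → . F]
  [P → . F] has the dot before F: add [F → . d P F], [F → . e d e], [F → .], [F → . b]
No further items can be added.

CLOSURE = { [F → . b], [F → . d P F], [F → . e d e], [F → .], [P → . F] }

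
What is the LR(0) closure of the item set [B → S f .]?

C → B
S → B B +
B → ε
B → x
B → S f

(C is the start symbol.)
{ [B → S f .] }

To compute CLOSURE, for each item [A → α.Bβ] where B is a non-terminal, add [B → .γ] for all productions B → γ; repeat for the newly added items until nothing changes.

Start with: [B → S f .]
The dot is at the end, so nothing is added.

CLOSURE = { [B → S f .] }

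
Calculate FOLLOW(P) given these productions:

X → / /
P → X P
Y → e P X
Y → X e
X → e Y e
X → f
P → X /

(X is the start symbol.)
{ '/', 'e', 'f' }

In P → X P: P is at the end; this adds FOLLOW(P) to itself — nothing new
In Y → e P X: P is followed by X, add FIRST(X) \ {ε} = { '/', 'e', 'f' }

Taking the union: FOLLOW(P) = { '/', 'e', 'f' }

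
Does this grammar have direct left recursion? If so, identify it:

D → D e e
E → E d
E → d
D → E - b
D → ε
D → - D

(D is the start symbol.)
Yes, D, E are left-recursive

Direct left recursion occurs when N → N α for some non-terminal N (the right-hand side begins with the left-hand side itself).

D → D e e: LEFT RECURSIVE (starts with D)
E → E d: LEFT RECURSIVE (starts with E)
E → d: starts with d
D → E - b: starts with E
D → ε: starts with ε
D → - D: starts with '-'

The grammar has direct left recursion on: D, E.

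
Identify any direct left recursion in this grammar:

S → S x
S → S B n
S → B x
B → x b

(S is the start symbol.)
Yes, S is left-recursive

Direct left recursion occurs when N → N α for some non-terminal N (the right-hand side begins with the left-hand side itself).

S → S x: LEFT RECURSIVE (starts with S)
S → S B n: LEFT RECURSIVE (starts with S)
S → B x: starts with B
B → x b: starts with x

The grammar has direct left recursion on: S.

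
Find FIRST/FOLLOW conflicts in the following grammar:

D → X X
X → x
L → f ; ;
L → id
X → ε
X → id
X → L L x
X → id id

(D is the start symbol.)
Yes. X → x with FOLLOW(X) on { 'x' }; X → id with FOLLOW(X) on { 'id' }; X → L L x with FOLLOW(X) on { 'f', 'id' }; X → id id with FOLLOW(X) on { 'id' }

Nullable non-terminals: D, X.
FIRST sets used below: FIRST(L) = { 'f', 'id' }
D has a nullable alternative but only one production, so nothing to check.

X: nullable alternative(s) X → ε; FOLLOW(X) = { $, 'f', 'id', 'x' }
  X → x: FIRST \ {ε} = { 'x' } — overlaps FOLLOW(X) on { 'x' }: CONFLICT
  X → ε: FIRST \ {ε} = { } — this is the only nullable alternative, skip
  X → id: FIRST \ {ε} = { 'id' } — overlaps FOLLOW(X) on { 'id' }: CONFLICT
  X → L L x: FIRST \ {ε} = { 'f', 'id' } — overlaps FOLLOW(X) on { 'f', 'id' }: CONFLICT
  X → id id: FIRST \ {ε} = { 'id' } — overlaps FOLLOW(X) on { 'id' }: CONFLICT

L has no nullable alternative, so no FIRST/FOLLOW check is needed there.

So the grammar has 4 FIRST/FOLLOW conflicts (marked CONFLICT above).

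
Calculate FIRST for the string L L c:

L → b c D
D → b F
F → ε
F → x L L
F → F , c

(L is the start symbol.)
FIRST sets of the non-terminals involved (from the grammar, by fixed-point iteration):
  FIRST(L) = { 'b' }

To compute FIRST(L L c), process the symbols left to right:
Symbol L is a non-terminal. Add FIRST(L) \ {ε} = { 'b' }
L is not nullable (ε ∉ FIRST(L)), so stop here.
FIRST(L L c) = { 'b' }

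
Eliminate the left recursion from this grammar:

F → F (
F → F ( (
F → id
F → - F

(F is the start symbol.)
F → id F'
F → - F F'
F' → ( F'
F' → ( ( F'
F' → ε

F is directly left-recursive. The standard transformation for
  A → A α₁ | ... | A α_m | β₁ | ... | β_n
is
  A  → β₁ A' | ... | β_n A'
  A' → α₁ A' | ... | α_m A' | ε

F → id becomes F → id F'
F → - F becomes F → - F F'
F → F ( becomes F' → ( F'
F → F ( ( becomes F' → ( ( F'
Add F' → ε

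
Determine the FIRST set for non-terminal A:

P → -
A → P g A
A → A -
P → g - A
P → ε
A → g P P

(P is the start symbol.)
FIRST sets of the other non-terminals involved (by the same procedure, iterated to a fixed point):
  FIRST(P) = { '-', 'g', ε }

From A → P g A:
  - P is a non-terminal: add FIRST(P) \ {ε} = { '-', 'g' }
    P is nullable, so continue to the next symbol
  - g is a terminal: add 'g' and stop
From A → A -:
  - A is the symbol being defined: contributes nothing new
    A is not nullable, so stop
From A → g P P:
  - g is a terminal: add 'g' and stop

Collecting: FIRST(A) = { '-', 'g' }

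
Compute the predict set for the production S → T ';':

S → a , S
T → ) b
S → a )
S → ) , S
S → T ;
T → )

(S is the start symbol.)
PREDICT(S → T ';') = (FIRST(RHS) \ {ε}) ∪ (FOLLOW(S) if ε ∈ FIRST(RHS), i.e. RHS ⇒* ε)
FIRST(T) = { ')' }
FIRST(T ';') = { ')' }
ε ∉ FIRST(T ';'), so FOLLOW(S) is not added.
PREDICT(S → T ';') = { ')' }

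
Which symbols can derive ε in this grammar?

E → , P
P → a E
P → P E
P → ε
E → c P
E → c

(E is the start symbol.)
ε-productions: P → ε
So P is immediately nullable.
No further non-terminal can be added: every production for the remaining non-terminals contains a terminal or a non-nullable non-terminal.
Nullable = { 'P' }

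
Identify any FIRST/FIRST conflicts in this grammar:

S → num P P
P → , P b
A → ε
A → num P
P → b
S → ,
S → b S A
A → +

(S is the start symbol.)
No FIRST/FIRST conflicts.

A FIRST/FIRST conflict occurs when two productions N → α and N → β for the same non-terminal have FIRST(α) ∩ FIRST(β) ≠ ∅ (with ε ∈ FIRST of a nullable right-hand side, so two nullable alternatives also conflict).

Productions for S:
  S → num P P: FIRST = { 'num' }
  S → ,: FIRST = { ',' }
  S → b S A: FIRST = { 'b' }
Productions for P:
  P → , P b: FIRST = { ',' }
  P → b: FIRST = { 'b' }
Productions for A:
  A → ε: FIRST = { ε }
  A → num P: FIRST = { 'num' }
  A → +: FIRST = { '+' }

All alternatives of each non-terminal have pairwise disjoint FIRST sets.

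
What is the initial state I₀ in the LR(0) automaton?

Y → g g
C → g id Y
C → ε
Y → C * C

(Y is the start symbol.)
First, augment the grammar with Y' → Y
I₀ = CLOSURE({ [Y' → . Y] }):
  [Y' → . Y] has the dot before Y: add [Y → . g g], [Y → . C * C]
  [Y → . C * C] has the dot before C: add [C → . g id Y], [C → .]
No further items can be added.

I₀ = { [C → . g id Y], [C → .], [Y → . C * C], [Y → . g g], [Y' → . Y] }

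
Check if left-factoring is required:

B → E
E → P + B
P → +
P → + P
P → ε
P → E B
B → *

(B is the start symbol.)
Left-factoring is needed when two productions for the same non-terminal
share a common prefix on the right-hand side.

Productions for B:
  B → E
  B → *
Productions for P:
  P → +
  P → + P
  P → ε
  P → E B

Found common prefix '+' in productions for P

Answer: Yes, P has productions with common prefix '+'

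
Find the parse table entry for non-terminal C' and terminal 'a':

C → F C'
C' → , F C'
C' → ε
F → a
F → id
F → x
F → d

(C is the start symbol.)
To find M[C', 'a'], we find productions for C' where 'a' is in the predict set (PREDICT(N → α) = (FIRST(α) \ {ε}) ∪ (FOLLOW(N) if α ⇒* ε)).

Relevant sets:
  FOLLOW(C') = { $ }

C' → , F C': PREDICT = { ',' }
C' → ε: PREDICT = { $ }

M[C', 'a'] is empty (no production applies)

Answer: Empty (error entry)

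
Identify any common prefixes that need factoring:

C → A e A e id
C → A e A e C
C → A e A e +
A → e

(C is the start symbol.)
Left-factoring is needed when two productions for the same non-terminal
share a common prefix on the right-hand side.

Productions for C:
  C → A e A e id
  C → A e A e C
  C → A e A e +

Found common prefix 'A e A e' in productions for C

Answer: Yes, C has productions with common prefix 'A e A e'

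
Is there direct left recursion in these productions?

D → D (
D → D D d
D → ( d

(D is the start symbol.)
Yes, D is left-recursive

Direct left recursion occurs when N → N α for some non-terminal N (the right-hand side begins with the left-hand side itself).

D → D (: LEFT RECURSIVE (starts with D)
D → D D d: LEFT RECURSIVE (starts with D)
D → ( d: starts with '('

The grammar has direct left recursion on: D.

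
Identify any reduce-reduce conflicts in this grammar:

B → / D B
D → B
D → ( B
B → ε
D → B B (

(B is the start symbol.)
A reduce-reduce conflict occurs when an LR(0) state has two complete items [A → α .] and [B → β .] — both call for a reduction, and with no lookahead the parser cannot choose between them.

Augment with B' → B and build the canonical LR(0) collection (I0 = CLOSURE({[B' → . B]}), then GOTO on every symbol after a dot until no new states appear). It has 10 states:
  I0: { [B → . / D B], [B → .], [B' → . B] }  — shift, reduce
  I1: { [B → . / D B], [B → .], [B → / . D B], [D → . ( B], [D → . B B (], [D → . B] }  — shift, reduce
  I2: { [B' → B .] }  — accept
  I3: { [B → . / D B], [B → .], [D → ( . B] }  — shift, reduce
  I4: { [B → . / D B], [B → .], [D → B . B (], [D → B .] }  — shift, 2 reduces
  I5: { [B → . / D B], [B → .], [B → / D . B] }  — shift, reduce
  I6: { [B → / D B .] }  — reduce
  I7: { [D → B B . (] }  — shift
  I8: { [D → B B ( .] }  — reduce
  I9: { [D → ( B .] }  — reduce

I4 contains complete items [B → .], [D → B .] — reduce-reduce conflict.

Answer: Yes — I4: [B → .] vs [D → B .]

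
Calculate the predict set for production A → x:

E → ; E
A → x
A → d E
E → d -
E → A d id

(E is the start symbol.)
PREDICT(A → x) = (FIRST(RHS) \ {ε}) ∪ (FOLLOW(A) if ε ∈ FIRST(RHS), i.e. RHS ⇒* ε)
FIRST(x) = { 'x' }
ε ∉ FIRST(x), so FOLLOW(A) is not added.
PREDICT(A → x) = { 'x' }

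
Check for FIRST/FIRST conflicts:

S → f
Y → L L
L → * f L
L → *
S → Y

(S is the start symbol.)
Yes. L → '*' f L / L → '*' on { '*' }

A FIRST/FIRST conflict occurs when two productions N → α and N → β for the same non-terminal have FIRST(α) ∩ FIRST(β) ≠ ∅ (with ε ∈ FIRST of a nullable right-hand side, so two nullable alternatives also conflict).

FIRST sets of the non-terminals at (or reachable through a nullable prefix from) the front of some alternative:
  FIRST(Y) = { '*' }

Productions for S:
  S → f: FIRST = { 'f' }
  S → Y: FIRST = { '*' }
Productions for L:
  L → * f L: FIRST = { '*' }
  L → *: FIRST = { '*' }
Y has only one production, so no FIRST/FIRST conflict is possible there.

Conflict for L: L → * f L and L → *
  Overlap: { '*' }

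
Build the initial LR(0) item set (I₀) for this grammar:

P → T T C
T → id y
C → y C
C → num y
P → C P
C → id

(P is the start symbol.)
First, augment the grammar with P' → P
I₀ = CLOSURE({ [P' → . P] }):
  [P' → . P] has the dot before P: add [P → . T T C], [P → . C P]
  [P → . T T C] has the dot before T: add [T → . id y]
  [P → . C P] has the dot before C: add [C → . y C], [C → . num y], [C → . id]
No further items can be added.

I₀ = { [C → . id], [C → . num y], [C → . y C], [P → . C P], [P → . T T C], [P' → . P], [T → . id y] }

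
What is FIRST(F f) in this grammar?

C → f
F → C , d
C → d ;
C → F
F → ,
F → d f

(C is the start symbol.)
{ ',', 'd', 'f' }

FIRST sets of the non-terminals involved (from the grammar, by fixed-point iteration):
  FIRST(F) = { ',', 'd', 'f' }

To compute FIRST(F f), process the symbols left to right:
Symbol F is a non-terminal. Add FIRST(F) \ {ε} = { ',', 'd', 'f' }
F is not nullable (ε ∉ FIRST(F)), so stop here.
FIRST(F f) = { ',', 'd', 'f' }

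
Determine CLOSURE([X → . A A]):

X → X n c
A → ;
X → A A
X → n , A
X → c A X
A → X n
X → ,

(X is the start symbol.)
To compute CLOSURE, for each item [A → α.Bβ] where B is a non-terminal, add [B → .γ] for all productions B → γ; repeat for the newly added items until nothing changes.

Start with: [X → . A A]
  [X → . A A] has the dot before A: add [A → . ;], [A → . X n]
  [A → . X n] has the dot before X: add [X → . X n c], [X → . n , A], [X → . c A X], [X → . ,]
No further items can be added.

CLOSURE = { [A → . ;], [A → . X n], [X → . ,], [X → . A A], [X → . X n c], [X → . c A X], [X → . n , A] }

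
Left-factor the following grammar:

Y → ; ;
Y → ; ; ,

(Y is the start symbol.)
Left-factoring transforms A → αβ₁ | αβ₂ into A → αA' and A' → β₁ | β₂
(α is the longest common prefix among the alternatives). Repeat until
no nonterminal has two alternatives with a common prefix.

Round 1: Y has alternatives sharing prefix '; ;'. Introduce Y': Y → ; ; Y'
  Add: Y' → ε
  Add: Y' → ,

No remaining common prefixes — done.

Resulting grammar:
Y → ; ; Y'
Y' → ε
Y' → ,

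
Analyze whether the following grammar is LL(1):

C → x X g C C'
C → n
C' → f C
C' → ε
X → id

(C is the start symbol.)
A grammar is LL(1) if for each non-terminal N with multiple productions, the predict sets of those productions are pairwise disjoint, where PREDICT(N → α) = (FIRST(α) \ {ε}) ∪ (FOLLOW(N) if α ⇒* ε).

Relevant sets:
  FOLLOW(C') = { $, 'f' }

For C:
  PREDICT(C → x X g C C') = { 'x' }
  PREDICT(C → n) = { 'n' }
For C':
  PREDICT(C' → f C) = { 'f' }
  PREDICT(C' → ε) = { $, 'f' }
X has a single production, so nothing to check there.

Conflict found: Predict set conflict for C': { 'f' }
The grammar is NOT LL(1).

Answer: No. Predict set conflict for C': { 'f' }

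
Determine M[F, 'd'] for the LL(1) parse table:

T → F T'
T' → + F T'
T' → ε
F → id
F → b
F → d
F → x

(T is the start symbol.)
F → d

To find M[F, 'd'], we find productions for F where 'd' is in the predict set (PREDICT(N → α) = (FIRST(α) \ {ε}) ∪ (FOLLOW(N) if α ⇒* ε)).

F → id: PREDICT = { 'id' }
F → b: PREDICT = { 'b' }
F → d: PREDICT = { 'd' }
  'd' is in predict set, so this production goes in M[F, 'd']
F → x: PREDICT = { 'x' }

M[F, 'd'] = F → d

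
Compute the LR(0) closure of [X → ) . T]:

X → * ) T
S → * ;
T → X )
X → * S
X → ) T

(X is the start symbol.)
{ [T → . X )], [X → ) . T], [X → . ) T], [X → . * ) T], [X → . * S] }

Start with: [X → ) . T]
  [X → ) . T] has the dot before T: add [T → . X )]
  [T → . X )] has the dot before X: add [X → . * ) T], [X → . * S], [X → . ) T]
No further items can be added.

CLOSURE = { [T → . X )], [X → ) . T], [X → . ) T], [X → . * ) T], [X → . * S] }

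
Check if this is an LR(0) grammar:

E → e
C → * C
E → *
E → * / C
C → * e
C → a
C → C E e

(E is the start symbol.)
No. Shift-reduce conflict between [E → * .] and [E → * . / C]

A grammar is LR(0) if no state in the canonical LR(0) collection has:
  - both a shift item (dot before a terminal) and a complete item (shift-reduce conflict), or
  - two or more complete items (reduce-reduce conflict; the accept item [E' → E .] counts as a complete item here).

Augment with E' → E and build the canonical LR(0) collection (I0 = CLOSURE({[E' → . E]}), then GOTO on every symbol after a dot until no new states appear). It has 12 states:
  I0: { [E → . * / C], [E → . *], [E → . e], [E' → . E] }  — shift
  I1: { [E → * . / C], [E → * .] }  — shift, reduce
  I2: { [E' → E .] }  — accept
  I3: { [E → e .] }  — reduce
  I4: { [C → . * C], [C → . * e], [C → . C E e], [C → . a], [E → * / . C] }  — shift
  I5: { [C → * . C], [C → * . e], [C → . * C], [C → . * e], [C → . C E e], [C → . a] }  — shift
  I6: { [C → C . E e], [E → * / C .], [E → . * / C], [E → . *], [E → . e] }  — shift, reduce
  I7: { [C → a .] }  — reduce
  I8: { [C → C E . e] }  — shift
  I9: { [C → C E e .] }  — reduce
  I10: { [C → * C .], [C → C . E e], [E → . * / C], [E → . *], [E → . e] }  — shift, reduce
  I11: { [C → * e .] }  — reduce

Conflict in state I1:
  Shift-reduce conflict between [E → * .] and [E → * . / C]
So the grammar is NOT LR(0).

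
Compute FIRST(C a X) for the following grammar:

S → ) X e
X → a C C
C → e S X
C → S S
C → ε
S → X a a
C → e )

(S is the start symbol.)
FIRST sets of the non-terminals involved (from the grammar, by fixed-point iteration):
  FIRST(C) = { ')', 'a', 'e', ε }

To compute FIRST(C a X), process the symbols left to right:
Symbol C is a non-terminal. Add FIRST(C) \ {ε} = { ')', 'a', 'e' }
C is nullable (ε ∈ FIRST(C)), continue to the next symbol.
Symbol a is a terminal. Add 'a' and stop.
FIRST(C a X) = { ')', 'a', 'e' }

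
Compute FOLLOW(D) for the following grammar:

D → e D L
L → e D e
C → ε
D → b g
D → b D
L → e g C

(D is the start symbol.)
D is the start symbol, so $ ∈ FOLLOW(D).
In D → e D L: D is followed by L, add FIRST(L) \ {ε} = { 'e' }
In L → e D e: D is followed by e, add FIRST(e) \ {ε} = { 'e' }
In D → b D: D is at the end; this adds FOLLOW(D) to itself — nothing new

Taking the union: FOLLOW(D) = { $, 'e' }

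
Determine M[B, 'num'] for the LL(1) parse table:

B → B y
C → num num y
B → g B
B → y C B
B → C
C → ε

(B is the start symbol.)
To find M[B, 'num'], we find productions for B where 'num' is in the predict set (PREDICT(N → α) = (FIRST(α) \ {ε}) ∪ (FOLLOW(N) if α ⇒* ε)).

Relevant sets:
  FIRST(B) = { 'g', 'num', 'y', ε }
  FIRST(C) = { 'num', ε }
  FOLLOW(B) = { $, 'y' }

B → B y: PREDICT = { 'g', 'num', 'y' }
  'num' is in predict set, so this production goes in M[B, 'num']
B → g B: PREDICT = { 'g' }
B → y C B: PREDICT = { 'y' }
B → C: PREDICT = { $, 'num', 'y' }
  'num' is in predict set, so this production goes in M[B, 'num']

M[B, 'num'] = B → B y, B → C  (a multiply-defined cell — the grammar is not LL(1))

Answer: B → B y, B → C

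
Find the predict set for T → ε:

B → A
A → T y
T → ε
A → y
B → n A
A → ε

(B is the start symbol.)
{ 'y' }

PREDICT(T → ε) = (FIRST(RHS) \ {ε}) ∪ (FOLLOW(T) if ε ∈ FIRST(RHS), i.e. RHS ⇒* ε)
The right-hand side is ε (FIRST(ε) = { ε }), so the predict set is FOLLOW(T) = { 'y' }
PREDICT(T → ε) = { 'y' }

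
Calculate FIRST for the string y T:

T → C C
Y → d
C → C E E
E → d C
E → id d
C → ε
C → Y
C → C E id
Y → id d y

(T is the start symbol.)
To compute FIRST(y T), process the symbols left to right:
Symbol y is a terminal. Add 'y' and stop.
FIRST(y T) = { 'y' }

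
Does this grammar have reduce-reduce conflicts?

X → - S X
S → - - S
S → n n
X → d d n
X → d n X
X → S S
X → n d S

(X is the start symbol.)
A reduce-reduce conflict occurs when an LR(0) state has two complete items [A → α .] and [B → β .] — both call for a reduction, and with no lookahead the parser cannot choose between them.

Augment with X' → X and build the canonical LR(0) collection (I0 = CLOSURE({[X' → . X]}), then GOTO on every symbol after a dot until no new states appear). It has 21 states:
  I0: { [S → . - - S], [S → . n n], [X → . - S X], [X → . S S], [X → . d d n], [X → . d n X], [X → . n d S], [X' → . X] }  — shift
  I1: { [S → - . - S], [S → . - - S], [S → . n n], [X → - . S X] }  — shift
  I2: { [S → . - - S], [S → . n n], [X → S . S] }  — shift
  I3: { [X' → X .] }  — accept
  I4: { [X → d . d n], [X → d . n X] }  — shift
  I5: { [S → n . n], [X → n . d S] }  — shift
  I6: { [S → . - - S], [S → . n n], [X → n d . S] }  — shift
  I7: { [S → n n .] }  — reduce
  I8: { [S → - . - S] }  — shift
  I9: { [X → n d S .] }  — reduce
  I10: { [S → n . n] }  — shift
  I11: { [S → - - . S], [S → . - - S], [S → . n n] }  — shift
  I12: { [S → - - S .] }  — reduce
  I13: { [X → d d . n] }  — shift
  I14: { [S → . - - S], [S → . n n], [X → . - S X], [X → . S S], [X → . d d n], [X → . d n X], [X → . n d S], [X → d n . X] }  — shift
  I15: { [X → d n X .] }  — reduce
  I16: { [X → d d n .] }  — reduce
  I17: { [X → S S .] }  — reduce
  I18: { [S → - - . S], [S → - . - S], [S → . - - S], [S → . n n] }  — shift
  I19: { [S → . - - S], [S → . n n], [X → - S . X], [X → . - S X], [X → . S S], [X → . d d n], [X → . d n X], [X → . n d S] }  — shift
  I20: { [X → - S X .] }  — reduce

No state contains more than one complete item.

Answer: No reduce-reduce conflicts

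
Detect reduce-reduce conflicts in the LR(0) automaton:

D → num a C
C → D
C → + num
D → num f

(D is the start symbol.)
A reduce-reduce conflict occurs when an LR(0) state has two complete items [A → α .] and [B → β .] — both call for a reduction, and with no lookahead the parser cannot choose between them.

Augment with D' → D and build the canonical LR(0) collection (I0 = CLOSURE({[D' → . D]}), then GOTO on every symbol after a dot until no new states appear). It has 9 states:
  I0: { [D → . num a C], [D → . num f], [D' → . D] }  — shift
  I1: { [D' → D .] }  — accept
  I2: { [D → num . a C], [D → num . f] }  — shift
  I3: { [C → . + num], [C → . D], [D → . num a C], [D → . num f], [D → num a . C] }  — shift
  I4: { [D → num f .] }  — reduce
  I5: { [C → + . num] }  — shift
  I6: { [D → num a C .] }  — reduce
  I7: { [C → D .] }  — reduce
  I8: { [C → + num .] }  — reduce

No state contains more than one complete item.

Answer: No reduce-reduce conflicts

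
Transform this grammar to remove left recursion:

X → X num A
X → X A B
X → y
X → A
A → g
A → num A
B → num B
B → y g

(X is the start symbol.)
X is directly left-recursive. The standard transformation for
  A → A α₁ | ... | A α_m | β₁ | ... | β_n
is
  A  → β₁ A' | ... | β_n A'
  A' → α₁ A' | ... | α_m A' | ε

X → y becomes X → y X'
X → A becomes X → A X'
X → X num A becomes X' → num A X'
X → X A B becomes X' → A B X'
Add X' → ε

Productions for other non-terminals are unchanged:
  A → g
  A → num A
  B → num B
  B → y g

Resulting grammar:
X → y X'
X → A X'
X' → num A X'
X' → A B X'
X' → ε
A → g
A → num A
B → num B
B → y g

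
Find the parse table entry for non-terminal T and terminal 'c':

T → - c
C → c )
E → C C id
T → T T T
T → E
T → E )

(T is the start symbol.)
T → T T T, T → E, T → E )

To find M[T, 'c'], we find productions for T where 'c' is in the predict set (PREDICT(N → α) = (FIRST(α) \ {ε}) ∪ (FOLLOW(N) if α ⇒* ε)).

Relevant sets:
  FIRST(T) = { '-', 'c' }
  FIRST(E) = { 'c' }

T → - c: PREDICT = { '-' }
T → T T T: PREDICT = { '-', 'c' }
  'c' is in predict set, so this production goes in M[T, 'c']
T → E: PREDICT = { 'c' }
  'c' is in predict set, so this production goes in M[T, 'c']
T → E ): PREDICT = { 'c' }
  'c' is in predict set, so this production goes in M[T, 'c']

M[T, 'c'] = T → T T T, T → E, T → E )  (a multiply-defined cell — the grammar is not LL(1))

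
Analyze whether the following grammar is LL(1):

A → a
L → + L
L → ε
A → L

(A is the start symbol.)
Relevant sets:
  FIRST(L) = { '+', ε }
  FOLLOW(A) = { $ }
  FOLLOW(L) = { $ }

For A:
  PREDICT(A → a) = { 'a' }
  PREDICT(A → L) = { $, '+' }
For L:
  PREDICT(L → '+' L) = { '+' }
  PREDICT(L → ε) = { $ }

All predict sets are disjoint. The grammar IS LL(1).

Answer: Yes, the grammar is LL(1).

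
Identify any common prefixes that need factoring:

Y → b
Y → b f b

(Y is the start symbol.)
Left-factoring is needed when two productions for the same non-terminal
share a common prefix on the right-hand side.

Productions for Y:
  Y → b
  Y → b f b

Found common prefix 'b' in productions for Y

Answer: Yes, Y has productions with common prefix 'b'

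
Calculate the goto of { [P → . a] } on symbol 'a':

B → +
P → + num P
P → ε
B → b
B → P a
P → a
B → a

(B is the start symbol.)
GOTO(I, 'a') = CLOSURE({ [A → αX.β] : [A → α.Xβ] ∈ I, X = 'a' })

Items with dot before 'a', with the dot advanced:
  [P → . a] → [P → a .]
Closure adds nothing (no advanced item has the dot before a non-terminal).

GOTO = { [P → a .] }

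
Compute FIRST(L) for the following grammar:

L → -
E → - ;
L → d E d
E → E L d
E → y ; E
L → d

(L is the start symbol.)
{ '-', 'd' }

To compute FIRST(L), examine every production with L on the left-hand side, reading each right-hand side left to right until a non-nullable symbol is reached.

From L → -:
  - '-' is a terminal: add '-' and stop
From L → d E d:
  - d is a terminal: add 'd' and stop
From L → d:
  - d is a terminal: add 'd' and stop

Collecting: FIRST(L) = { '-', 'd' }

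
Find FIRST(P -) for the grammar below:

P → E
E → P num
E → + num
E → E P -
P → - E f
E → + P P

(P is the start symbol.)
{ '+', '-' }

FIRST sets of the non-terminals involved (from the grammar, by fixed-point iteration):
  FIRST(P) = { '+', '-' }

To compute FIRST(P -), process the symbols left to right:
Symbol P is a non-terminal. Add FIRST(P) \ {ε} = { '+', '-' }
P is not nullable (ε ∉ FIRST(P)), so stop here.
FIRST(P -) = { '+', '-' }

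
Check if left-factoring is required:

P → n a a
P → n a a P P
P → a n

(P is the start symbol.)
Yes, P has productions with common prefix 'n a a'

Left-factoring is needed when two productions for the same non-terminal
share a common prefix on the right-hand side.

Productions for P:
  P → n a a
  P → n a a P P
  P → a n

Found common prefix 'n a a' in productions for P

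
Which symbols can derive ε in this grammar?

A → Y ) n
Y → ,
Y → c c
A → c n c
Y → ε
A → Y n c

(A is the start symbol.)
ε-productions: Y → ε
So Y is immediately nullable.
No further non-terminal can be added: every production for the remaining non-terminals contains a terminal or a non-nullable non-terminal.
Nullable = { 'Y' }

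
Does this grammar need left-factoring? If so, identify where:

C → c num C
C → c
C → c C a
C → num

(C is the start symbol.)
Yes, C has productions with common prefix 'c'

Left-factoring is needed when two productions for the same non-terminal
share a common prefix on the right-hand side.

Productions for C:
  C → c num C
  C → c
  C → c C a
  C → num

Found common prefix 'c' in productions for C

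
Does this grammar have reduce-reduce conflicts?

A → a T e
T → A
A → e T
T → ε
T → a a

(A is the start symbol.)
Yes — I8: [T → .] vs [T → a a .]

A reduce-reduce conflict occurs when an LR(0) state has two complete items [A → α .] and [B → β .] — both call for a reduction, and with no lookahead the parser cannot choose between them.

Augment with A' → A and build the canonical LR(0) collection (I0 = CLOSURE({[A' → . A]}), then GOTO on every symbol after a dot until no new states appear). It has 10 states:
  I0: { [A → . a T e], [A → . e T], [A' → . A] }  — shift
  I1: { [A' → A .] }  — accept
  I2: { [A → . a T e], [A → . e T], [A → a . T e], [T → . A], [T → . a a], [T → .] }  — shift, reduce
  I3: { [A → . a T e], [A → . e T], [A → e . T], [T → . A], [T → . a a], [T → .] }  — shift, reduce
  I4: { [T → A .] }  — reduce
  I5: { [A → e T .] }  — reduce
  I6: { [A → . a T e], [A → . e T], [A → a . T e], [T → . A], [T → . a a], [T → .], [T → a . a] }  — shift, reduce
  I7: { [A → a T . e] }  — shift
  I8: { [A → . a T e], [A → . e T], [A → a . T e], [T → . A], [T → . a a], [T → .], [T → a . a], [T → a a .] }  — shift, 2 reduces
  I9: { [A → a T e .] }  — reduce

I8 contains complete items [T → .], [T → a a .] — reduce-reduce conflict.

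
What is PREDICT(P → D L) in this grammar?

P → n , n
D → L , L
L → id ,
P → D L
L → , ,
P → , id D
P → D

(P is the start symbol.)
PREDICT(P → D L) = (FIRST(RHS) \ {ε}) ∪ (FOLLOW(P) if ε ∈ FIRST(RHS), i.e. RHS ⇒* ε)
FIRST(D) = { ',', 'id' }
FIRST(D L) = { ',', 'id' }
ε ∉ FIRST(D L), so FOLLOW(P) is not added.
PREDICT(P → D L) = { ',', 'id' }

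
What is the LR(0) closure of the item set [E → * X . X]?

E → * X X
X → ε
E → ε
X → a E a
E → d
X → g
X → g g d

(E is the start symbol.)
Start with: [E → * X . X]
  [E → * X . X] has the dot before X: add [X → .], [X → . a E a], [X → . g], [X → . g g d]
No further items can be added.

CLOSURE = { [E → * X . X], [X → . a E a], [X → . g g d], [X → . g], [X → .] }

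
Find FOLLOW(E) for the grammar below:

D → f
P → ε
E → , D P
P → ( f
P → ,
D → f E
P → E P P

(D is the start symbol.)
{ $, '(', ',' }

To compute FOLLOW(E), find every occurrence of E on a right-hand side N → α E β: add FIRST(β) \ {ε}, and if β is empty or nullable also add FOLLOW(N). Iterate to a fixed point.

In D → f E: E is at the end, add FOLLOW(D)
In P → E P P: E is followed by P P, add FIRST(P P) \ {ε} = { '(', ',' }
  P P is nullable, so also add FOLLOW(P)

The FOLLOW sets referred to above (computed the same way, to a fixed point):
  FOLLOW(D) = { $, '(', ',' }
  FOLLOW(P) = { $, '(', ',' }

Taking the union: FOLLOW(E) = { $, '(', ',' }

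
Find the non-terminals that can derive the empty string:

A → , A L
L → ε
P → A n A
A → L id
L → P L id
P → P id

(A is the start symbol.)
ε-productions: L → ε
So L is immediately nullable.
No further non-terminal can be added: every production for the remaining non-terminals contains a terminal or a non-nullable non-terminal.
Nullable = { 'L' }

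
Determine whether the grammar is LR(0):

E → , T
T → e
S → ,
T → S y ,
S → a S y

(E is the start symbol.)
Yes, the grammar is LR(0)

A grammar is LR(0) if no state in the canonical LR(0) collection has:
  - both a shift item (dot before a terminal) and a complete item (shift-reduce conflict), or
  - two or more complete items (reduce-reduce conflict; the accept item [E' → E .] counts as a complete item here).

Augment with E' → E and build the canonical LR(0) collection (I0 = CLOSURE({[E' → . E]}), then GOTO on every symbol after a dot until no new states appear). It has 12 states:
  I0: { [E → . , T], [E' → . E] }  — shift
  I1: { [E → , . T], [S → . ,], [S → . a S y], [T → . S y ,], [T → . e] }  — shift
  I2: { [E' → E .] }  — accept
  I3: { [S → , .] }  — reduce
  I4: { [T → S . y ,] }  — shift
  I5: { [E → , T .] }  — reduce
  I6: { [S → . ,], [S → . a S y], [S → a . S y] }  — shift
  I7: { [T → e .] }  — reduce
  I8: { [S → a S . y] }  — shift
  I9: { [S → a S y .] }  — reduce
  I10: { [T → S y . ,] }  — shift
  I11: { [T → S y , .] }  — reduce

Every state is either a pure shift/goto state or contains exactly one complete item and nothing to shift — no conflicts. The grammar is LR(0).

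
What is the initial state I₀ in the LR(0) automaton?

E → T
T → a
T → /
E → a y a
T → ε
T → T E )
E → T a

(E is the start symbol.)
First, augment the grammar with E' → E
I₀ = CLOSURE({ [E' → . E] }):
  [E' → . E] has the dot before E: add [E → . T], [E → . a y a], [E → . T a]
  [E → . T] has the dot before T: add [T → . a], [T → . /], [T → .], [T → . T E )]
No further items can be added.

I₀ = { [E → . T a], [E → . T], [E → . a y a], [E' → . E], [T → . /], [T → . T E )], [T → . a], [T → .] }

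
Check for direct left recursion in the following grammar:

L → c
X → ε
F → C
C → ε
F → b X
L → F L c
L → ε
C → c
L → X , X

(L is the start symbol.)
No direct left recursion

L → c: starts with c
X → ε: starts with ε
F → C: starts with C
C → ε: starts with ε
F → b X: starts with b
L → F L c: starts with F
L → ε: starts with ε
C → c: starts with c
L → X , X: starts with X

No direct left recursion found.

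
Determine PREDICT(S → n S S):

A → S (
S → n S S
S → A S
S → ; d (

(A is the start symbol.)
PREDICT(S → n S S) = (FIRST(RHS) \ {ε}) ∪ (FOLLOW(S) if ε ∈ FIRST(RHS), i.e. RHS ⇒* ε)
FIRST(n S S) = { 'n' }
ε ∉ FIRST(n S S), so FOLLOW(S) is not added.
PREDICT(S → n S S) = { 'n' }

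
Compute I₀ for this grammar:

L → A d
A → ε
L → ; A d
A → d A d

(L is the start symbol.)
First, augment the grammar with L' → L
I₀ = CLOSURE({ [L' → . L] }):
  [L' → . L] has the dot before L: add [L → . A d], [L → . ; A d]
  [L → . A d] has the dot before A: add [A → .], [A → . d A d]
No further items can be added.

I₀ = { [A → . d A d], [A → .], [L → . ; A d], [L → . A d], [L' → . L] }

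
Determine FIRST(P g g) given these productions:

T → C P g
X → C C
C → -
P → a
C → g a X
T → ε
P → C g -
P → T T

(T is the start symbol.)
FIRST sets of the non-terminals involved (from the grammar, by fixed-point iteration):
  FIRST(P) = { '-', 'a', 'g', ε }

To compute FIRST(P g g), process the symbols left to right:
Symbol P is a non-terminal. Add FIRST(P) \ {ε} = { '-', 'a', 'g' }
P is nullable (ε ∈ FIRST(P)), continue to the next symbol.
Symbol g is a terminal. Add 'g' and stop.
FIRST(P g g) = { '-', 'a', 'g' }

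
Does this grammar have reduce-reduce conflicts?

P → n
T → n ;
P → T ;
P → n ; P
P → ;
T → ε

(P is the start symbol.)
Yes — I5: [T → .] vs [T → n ; .]

Augment with P' → P and build the canonical LR(0) collection (I0 = CLOSURE({[P' → . P]}), then GOTO on every symbol after a dot until no new states appear). It has 8 states:
  I0: { [P → . ;], [P → . T ;], [P → . n ; P], [P → . n], [P' → . P], [T → . n ;], [T → .] }  — shift, reduce
  I1: { [P → ; .] }  — reduce
  I2: { [P' → P .] }  — accept
  I3: { [P → T . ;] }  — shift
  I4: { [P → n . ; P], [P → n .], [T → n . ;] }  — shift, reduce
  I5: { [P → . ;], [P → . T ;], [P → . n ; P], [P → . n], [P → n ; . P], [T → . n ;], [T → .], [T → n ; .] }  — shift, 2 reduces
  I6: { [P → n ; P .] }  — reduce
  I7: { [P → T ; .] }  — reduce

I5 contains complete items [T → .], [T → n ; .] — reduce-reduce conflict.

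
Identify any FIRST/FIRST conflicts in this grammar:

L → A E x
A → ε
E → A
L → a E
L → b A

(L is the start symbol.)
FIRST sets of the non-terminals at (or reachable through a nullable prefix from) the front of some alternative:
  FIRST(A) = { ε }
  FIRST(E) = { ε }

Productions for L:
  L → A E x: FIRST = { 'x' }
  L → a E: FIRST = { 'a' }
  L → b A: FIRST = { 'b' }
A, E have only one production, so no FIRST/FIRST conflict is possible there.

All alternatives of each non-terminal have pairwise disjoint FIRST sets.

Answer: No FIRST/FIRST conflicts.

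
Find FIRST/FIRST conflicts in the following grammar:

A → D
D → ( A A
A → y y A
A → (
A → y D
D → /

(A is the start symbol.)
A FIRST/FIRST conflict occurs when two productions N → α and N → β for the same non-terminal have FIRST(α) ∩ FIRST(β) ≠ ∅ (with ε ∈ FIRST of a nullable right-hand side, so two nullable alternatives also conflict).

FIRST sets of the non-terminals at (or reachable through a nullable prefix from) the front of some alternative:
  FIRST(D) = { '(', '/' }

Productions for A:
  A → D: FIRST = { '(', '/' }
  A → y y A: FIRST = { 'y' }
  A → (: FIRST = { '(' }
  A → y D: FIRST = { 'y' }
Productions for D:
  D → ( A A: FIRST = { '(' }
  D → /: FIRST = { '/' }

Conflict for A: A → D and A → (
  Overlap: { '(' }
Conflict for A: A → y y A and A → y D
  Overlap: { 'y' }

Answer: Yes. A → D / A → '(' on { '(' }; A → y y A / A → y D on { 'y' }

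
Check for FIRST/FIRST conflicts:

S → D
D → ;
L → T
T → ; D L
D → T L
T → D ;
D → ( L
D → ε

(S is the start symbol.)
Yes. D → ';' / D → T L on { ';' }; D → T L / D → '(' L on { '(' }; T → ';' D L / T → D ';' on { ';' }

FIRST sets of the non-terminals at (or reachable through a nullable prefix from) the front of some alternative:
  FIRST(T) = { '(', ';' }
  FIRST(D) = { '(', ';', ε }

Productions for D:
  D → ;: FIRST = { ';' }
  D → T L: FIRST = { '(', ';' }
  D → ( L: FIRST = { '(' }
  D → ε: FIRST = { ε }
Productions for T:
  T → ; D L: FIRST = { ';' }
  T → D ;: FIRST = { '(', ';' }
S, L have only one production, so no FIRST/FIRST conflict is possible there.

Conflict for D: D → ; and D → T L
  Overlap: { ';' }
Conflict for D: D → T L and D → ( L
  Overlap: { '(' }
Conflict for T: T → ; D L and T → D ;
  Overlap: { ';' }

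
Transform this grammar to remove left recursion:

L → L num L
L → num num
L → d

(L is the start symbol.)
L is directly left-recursive. The standard transformation for
  A → A α₁ | ... | A α_m | β₁ | ... | β_n
is
  A  → β₁ A' | ... | β_n A'
  A' → α₁ A' | ... | α_m A' | ε

L → num num becomes L → num num L'
L → d becomes L → d L'
L → L num L becomes L' → num L L'
Add L' → ε

Resulting grammar:
L → num num L'
L → d L'
L' → num L L'
L' → ε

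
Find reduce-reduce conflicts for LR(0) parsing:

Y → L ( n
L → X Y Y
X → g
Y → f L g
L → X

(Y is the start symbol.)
No reduce-reduce conflicts

A reduce-reduce conflict occurs when an LR(0) state has two complete items [A → α .] and [B → β .] — both call for a reduction, and with no lookahead the parser cannot choose between them.

Augment with Y' → Y and build the canonical LR(0) collection (I0 = CLOSURE({[Y' → . Y]}), then GOTO on every symbol after a dot until no new states appear). It has 12 states:
  I0: { [L → . X Y Y], [L → . X], [X → . g], [Y → . L ( n], [Y → . f L g], [Y' → . Y] }  — shift
  I1: { [Y → L . ( n] }  — shift
  I2: { [L → . X Y Y], [L → . X], [L → X . Y Y], [L → X .], [X → . g], [Y → . L ( n], [Y → . f L g] }  — shift, reduce
  I3: { [Y' → Y .] }  — accept
  I4: { [L → . X Y Y], [L → . X], [X → . g], [Y → f . L g] }  — shift
  I5: { [X → g .] }  — reduce
  I6: { [Y → f L . g] }  — shift
  I7: { [Y → f L g .] }  — reduce
  I8: { [L → . X Y Y], [L → . X], [L → X Y . Y], [X → . g], [Y → . L ( n], [Y → . f L g] }  — shift
  I9: { [L → X Y Y .] }  — reduce
  I10: { [Y → L ( . n] }  — shift
  I11: { [Y → L ( n .] }  — reduce

No state contains more than one complete item.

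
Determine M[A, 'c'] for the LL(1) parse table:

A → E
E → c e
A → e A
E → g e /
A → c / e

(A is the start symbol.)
To find M[A, 'c'], we find productions for A where 'c' is in the predict set (PREDICT(N → α) = (FIRST(α) \ {ε}) ∪ (FOLLOW(N) if α ⇒* ε)).

Relevant sets:
  FIRST(E) = { 'c', 'g' }

A → E: PREDICT = { 'c', 'g' }
  'c' is in predict set, so this production goes in M[A, 'c']
A → e A: PREDICT = { 'e' }
A → c / e: PREDICT = { 'c' }
  'c' is in predict set, so this production goes in M[A, 'c']

M[A, 'c'] = A → E, A → c / e  (a multiply-defined cell — the grammar is not LL(1))

Answer: A → E, A → c / e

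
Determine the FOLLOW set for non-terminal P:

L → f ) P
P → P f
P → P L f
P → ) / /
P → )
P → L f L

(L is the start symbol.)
{ $, 'f' }

To compute FOLLOW(P), find every occurrence of P on a right-hand side N → α P β: add FIRST(β) \ {ε}, and if β is empty or nullable also add FOLLOW(N). Iterate to a fixed point.

In L → f ) P: P is at the end, add FOLLOW(L)
In P → P f: P is followed by f, add FIRST(f) \ {ε} = { 'f' }
In P → P L f: P is followed by L f, add FIRST(L f) \ {ε} = { 'f' }

The FOLLOW sets referred to above (computed the same way, to a fixed point):
  FOLLOW(L) = { $, 'f' }

Taking the union: FOLLOW(P) = { $, 'f' }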